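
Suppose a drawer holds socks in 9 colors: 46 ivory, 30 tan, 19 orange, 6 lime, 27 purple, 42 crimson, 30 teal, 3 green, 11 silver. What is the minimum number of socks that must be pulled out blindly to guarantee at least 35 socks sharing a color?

195

Treat the 9 colors as pigeonholes.
In the worst case we take at most 34 of each color, but all 30 tan, all 19 orange, all 6 lime, all 27 purple, all 30 teal, all 3 green, and all 11 silver (fewer than 34), giving 34 + 30 + 19 + 6 + 27 + 34 + 30 + 3 + 11 = 194.
One more sock then forces some color to 35, so 194 + 1 = 195.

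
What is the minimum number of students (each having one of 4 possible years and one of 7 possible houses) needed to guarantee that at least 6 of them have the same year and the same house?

There are 4 × 7 = 28 (year, house) combinations acting as pigeonholes.
With 28 × 5 = 140 students we could place exactly 5 in each, with no (year, house) pair reaching 6.
One more forces some (year, house) pair to hold 6, so 140 + 1 = 141.

141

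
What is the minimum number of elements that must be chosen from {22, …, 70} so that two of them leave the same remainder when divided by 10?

Use the pigeonhole principle on residue classes: group the integers by remainder mod 10; there are 10 residue classes, each nonempty in this range.
Choosing one from each class (10 integers) avoids any shared remainder.
One more choice must repeat a class, so two differ by a multiple of 10. Hence 10 + 1 = 11.

11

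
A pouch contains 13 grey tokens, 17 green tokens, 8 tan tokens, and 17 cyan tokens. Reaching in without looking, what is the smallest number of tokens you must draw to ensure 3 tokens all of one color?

The worst case takes 2 tokens of each color without reaching 3 of any: 4 × 2 = 8.
The next token must bring some color to 3, so 8 + 1 = 9.

9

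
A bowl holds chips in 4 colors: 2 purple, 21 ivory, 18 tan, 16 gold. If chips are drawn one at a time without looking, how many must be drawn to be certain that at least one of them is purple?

56

The worst case draws every non-purple chip first: 21 + 18 + 16 = 55.
The next draw is then forced to be purple, giving 55 + 1 = 56.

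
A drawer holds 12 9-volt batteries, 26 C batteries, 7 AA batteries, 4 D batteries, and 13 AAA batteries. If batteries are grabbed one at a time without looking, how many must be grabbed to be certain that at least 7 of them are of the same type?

29

In the worst case we take at most 6 of each type, but all 4 D (fewer than 6), giving 6 + 6 + 6 + 4 + 6 = 28.
One more battery then forces some type to 7, so 28 + 1 = 29.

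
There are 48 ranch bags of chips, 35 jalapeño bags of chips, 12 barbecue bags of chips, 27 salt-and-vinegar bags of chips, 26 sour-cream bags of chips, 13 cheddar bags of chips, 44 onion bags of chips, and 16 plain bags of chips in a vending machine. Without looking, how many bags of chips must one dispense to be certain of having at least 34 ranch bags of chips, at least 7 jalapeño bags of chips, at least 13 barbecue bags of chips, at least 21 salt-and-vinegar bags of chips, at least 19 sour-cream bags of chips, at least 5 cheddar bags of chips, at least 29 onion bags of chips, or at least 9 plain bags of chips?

Each of the 8 flavors has its own threshold; avoid all of them simultaneously.
The worst case stops just short of every target: 33 ranch, 6 jalapeño, 12 barbecue, 20 salt-and-vinegar, 18 sour-cream, 4 cheddar, 28 onion, 8 plain — 33 + 6 + 12 + 20 + 18 + 4 + 28 + 8 = 129 bags of chips.
One more bag of chips must push some flavor to its target, so 129 + 1 = 130.

130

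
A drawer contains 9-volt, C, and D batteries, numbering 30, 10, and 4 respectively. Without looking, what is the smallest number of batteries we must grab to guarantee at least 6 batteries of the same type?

Treat the 3 types as pigeonholes.
In the worst case we take at most 5 of each type, but all 4 D (fewer than 5), giving 5 + 5 + 4 = 14.
One more battery then forces some type to 6, so 14 + 1 = 15.

15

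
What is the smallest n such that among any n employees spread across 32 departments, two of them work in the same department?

There are 32 departments acting as pigeonholes.
With 32 employees we could place one in each, avoiding any repeat.
One more forces some class to hold 2, so 32 + 1 = 33.

33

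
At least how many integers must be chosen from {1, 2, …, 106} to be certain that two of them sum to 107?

Partition {1, …, 106} into 53 pairs: {1,106}, {2,105}, …, {53,54}.
Choosing 53 integers — say the integers 1 through 53 — takes one from each pair and avoids the property.
Choosing 54 forces two into the same pair by pigeonhole, and those sum to 107. So 54.

54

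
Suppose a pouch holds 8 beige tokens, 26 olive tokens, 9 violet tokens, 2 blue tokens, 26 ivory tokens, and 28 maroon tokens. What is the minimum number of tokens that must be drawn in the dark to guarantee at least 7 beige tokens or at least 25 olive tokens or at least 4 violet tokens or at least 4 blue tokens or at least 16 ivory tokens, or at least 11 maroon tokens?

The worst case stops just short of every target: 6 beige, 24 olive, 3 violet, all 2 blue, 15 ivory, 10 maroon — 6 + 24 + 3 + 2 + 15 + 10 = 60 tokens.
One more token must push some color to its target, so 60 + 1 = 61.

61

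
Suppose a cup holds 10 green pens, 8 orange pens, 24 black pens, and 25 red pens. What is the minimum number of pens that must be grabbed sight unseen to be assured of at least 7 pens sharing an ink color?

25

The worst case takes 6 pens of each ink color without reaching 7 of any: 4 × 6 = 24.
The next pen must bring some ink color to 7, so 24 + 1 = 25.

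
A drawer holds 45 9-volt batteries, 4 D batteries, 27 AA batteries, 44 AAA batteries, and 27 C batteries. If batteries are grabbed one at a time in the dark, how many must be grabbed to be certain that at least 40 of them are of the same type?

137

Treat the 5 types as pigeonholes.
In the worst case we take at most 39 of each type, but all 4 D, all 27 AA, and all 27 C (fewer than 39), giving 39 + 4 + 27 + 39 + 27 = 136.
One more battery then forces some type to 40, so 136 + 1 = 137.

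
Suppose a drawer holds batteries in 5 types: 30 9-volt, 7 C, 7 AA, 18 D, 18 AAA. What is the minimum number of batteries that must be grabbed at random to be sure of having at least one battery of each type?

The hardest type to obtain is C: we could draw every other battery first — 80 − 7 = 73 batteries — without a single C one.
The next draw must be C, so 73 + 1 = 74.

74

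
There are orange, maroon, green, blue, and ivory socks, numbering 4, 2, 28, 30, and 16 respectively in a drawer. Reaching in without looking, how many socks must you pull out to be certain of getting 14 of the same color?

46

In the worst case we take at most 13 of each color, but all 4 orange and all 2 maroon (fewer than 13), giving 4 + 2 + 13 + 13 + 13 = 45.
One more sock then forces some color to 14, so 45 + 1 = 46.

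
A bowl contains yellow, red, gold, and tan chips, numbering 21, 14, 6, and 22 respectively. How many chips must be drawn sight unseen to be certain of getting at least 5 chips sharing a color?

The worst case takes 4 chips of each color without reaching 5 of any: 4 × 4 = 16.
The next chip must bring some color to 5, so 16 + 1 = 17.

17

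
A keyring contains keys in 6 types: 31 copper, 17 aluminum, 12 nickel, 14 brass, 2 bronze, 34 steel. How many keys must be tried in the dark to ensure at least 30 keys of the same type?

In the worst case we take at most 29 of each type, but all 17 aluminum, all 12 nickel, all 14 brass, and all 2 bronze (fewer than 29), giving 29 + 17 + 12 + 14 + 2 + 29 = 103.
One more key then forces some type to 30, so 103 + 1 = 104.

104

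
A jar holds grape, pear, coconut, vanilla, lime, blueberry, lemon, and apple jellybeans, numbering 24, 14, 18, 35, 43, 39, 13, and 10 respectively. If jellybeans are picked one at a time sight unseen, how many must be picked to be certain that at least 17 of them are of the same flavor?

In the worst case we take at most 16 of each flavor, but all 14 pear, all 13 lemon, and all 10 apple (fewer than 16), giving 16 + 14 + 16 + 16 + 16 + 16 + 13 + 10 = 117.
One more jellybean then forces some flavor to 17, so 117 + 1 = 118.

118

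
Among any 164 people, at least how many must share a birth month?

14

There are 12 months of the year, which serve as the pigeonholes.
If each of the 12 months of the year held at most 13, the total would be at most 12 × 13 = 156 < 164, a contradiction.
So at least one holds ⌈164/12⌉ = 14.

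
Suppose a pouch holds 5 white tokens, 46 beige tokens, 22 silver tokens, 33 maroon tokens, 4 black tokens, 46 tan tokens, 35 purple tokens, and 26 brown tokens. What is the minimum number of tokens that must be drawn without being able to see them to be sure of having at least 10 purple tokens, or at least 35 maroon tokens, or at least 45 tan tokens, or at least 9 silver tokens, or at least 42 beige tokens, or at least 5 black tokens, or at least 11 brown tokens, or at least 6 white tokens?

The worst case stops just short of every target: 5 white, 41 beige, 8 silver, all 33 maroon, 4 black, 44 tan, 9 purple, 10 brown — 5 + 41 + 8 + 33 + 4 + 44 + 9 + 10 = 154 tokens.
One more token must push some color to its target, so 154 + 1 = 155.

155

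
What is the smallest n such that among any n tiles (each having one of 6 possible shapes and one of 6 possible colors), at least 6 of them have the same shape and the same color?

There are 6 × 6 = 36 (shape, color) combinations acting as pigeonholes.
With 36 × 5 = 180 tiles we could place exactly 5 in each, with no (shape, color) pair reaching 6.
One more forces some (shape, color) pair to hold 6, so 180 + 1 = 181.

181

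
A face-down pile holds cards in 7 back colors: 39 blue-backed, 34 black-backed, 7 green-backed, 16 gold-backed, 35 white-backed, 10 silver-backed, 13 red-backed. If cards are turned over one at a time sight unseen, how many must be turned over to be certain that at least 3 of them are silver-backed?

The worst case draws every non-silver-backed card first: 39 + 34 + 7 + 16 + 35 + 13 = 144.
The next 3 draws are then forced to be silver-backed, giving 144 + 3 = 147.

147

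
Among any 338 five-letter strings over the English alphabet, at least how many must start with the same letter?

13

If each of the 26 possible first letters held at most 12, the total would be at most 26 × 12 = 312 < 338, a contradiction.
So at least one holds ⌈338/26⌉ = 13.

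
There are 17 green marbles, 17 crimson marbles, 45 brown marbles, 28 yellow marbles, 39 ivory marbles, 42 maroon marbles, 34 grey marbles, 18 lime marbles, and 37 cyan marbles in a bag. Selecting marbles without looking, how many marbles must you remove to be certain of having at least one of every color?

261

The hardest color to obtain is green: we could draw every other marble first — 277 − 17 = 260 marbles — without a single green one.
The next draw must be green, so 260 + 1 = 261.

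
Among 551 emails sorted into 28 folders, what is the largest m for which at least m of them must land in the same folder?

If each of the 28 folders held at most 19, the total would be at most 28 × 19 = 532 < 551, a contradiction.
So at least one holds ⌈551/28⌉ = 20.

20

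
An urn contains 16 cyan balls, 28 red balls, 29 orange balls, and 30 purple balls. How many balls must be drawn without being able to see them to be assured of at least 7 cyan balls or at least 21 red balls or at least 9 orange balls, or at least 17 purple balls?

Each of the 4 colors has its own threshold; avoid all of them simultaneously.
The worst case stops just short of every target: 6 cyan, 20 red, 8 orange, 16 purple — 6 + 20 + 8 + 16 = 50 balls.
One more ball must push some color to its target, so 50 + 1 = 51.

51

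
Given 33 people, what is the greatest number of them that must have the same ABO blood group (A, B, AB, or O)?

There are 4 ABO blood groups, which serve as the pigeonholes.
If each of the 4 ABO blood groups held at most 8, the total would be at most 4 × 8 = 32 < 33, a contradiction.
So at least one holds ⌈33/4⌉ = 9.

9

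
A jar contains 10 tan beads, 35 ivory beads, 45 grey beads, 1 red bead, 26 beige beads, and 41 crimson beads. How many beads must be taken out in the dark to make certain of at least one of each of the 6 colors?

158

The hardest color to obtain is red: we could draw every other bead first — 158 − 1 = 157 beads — without a single red one.
The next draw must be red, so 157 + 1 = 158.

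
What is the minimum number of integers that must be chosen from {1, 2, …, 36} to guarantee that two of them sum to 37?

19

Partition {1, …, 36} into 18 pairs: {1,36}, {2,35}, …, {18,19}.
Choosing 18 integers — say the integers 1 through 18 — takes one from each pair and avoids the property.
Choosing 19 forces two into the same pair by pigeonhole, and those sum to 37. So 19.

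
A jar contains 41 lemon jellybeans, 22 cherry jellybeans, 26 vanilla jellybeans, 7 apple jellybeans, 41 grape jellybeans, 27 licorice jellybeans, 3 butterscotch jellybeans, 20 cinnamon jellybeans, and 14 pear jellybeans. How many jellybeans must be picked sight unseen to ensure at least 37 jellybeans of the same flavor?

In the worst case we take at most 36 of each flavor, but all 22 cherry, all 26 vanilla, all 7 apple, all 27 licorice, all 3 butterscotch, all 20 cinnamon, and all 14 pear (fewer than 36), giving 36 + 22 + 26 + 7 + 36 + 27 + 3 + 20 + 14 = 191.
One more jellybean then forces some flavor to 37, so 191 + 1 = 192.

192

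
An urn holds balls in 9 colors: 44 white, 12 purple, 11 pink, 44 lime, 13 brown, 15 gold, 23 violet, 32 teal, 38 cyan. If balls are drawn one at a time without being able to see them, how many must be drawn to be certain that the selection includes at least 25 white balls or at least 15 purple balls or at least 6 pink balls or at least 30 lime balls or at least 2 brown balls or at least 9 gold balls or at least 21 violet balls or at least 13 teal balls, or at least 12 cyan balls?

Each of the 9 colors has its own threshold; avoid all of them simultaneously.
The worst case stops just short of every target: 24 white, all 12 purple, 5 pink, 29 lime, 1 brown, 8 gold, 20 violet, 12 teal, 11 cyan — 24 + 12 + 5 + 29 + 1 + 8 + 20 + 12 + 11 = 122 balls.
One more ball must push some color to its target, so 122 + 1 = 123.

123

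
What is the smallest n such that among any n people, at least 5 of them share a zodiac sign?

There are 12 zodiac signs acting as pigeonholes.
With 12 × 4 = 48 people we could place exactly 4 in each, with no class reaching 5.
One more forces some class to hold 5, so 48 + 1 = 49.

49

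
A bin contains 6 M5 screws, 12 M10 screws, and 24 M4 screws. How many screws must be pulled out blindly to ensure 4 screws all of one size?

10

Treat the 3 sizes as pigeonholes.
The worst case takes 3 screws of each size without reaching 4 of any: 3 × 3 = 9.
The next screw must bring some size to 4, so 9 + 1 = 10.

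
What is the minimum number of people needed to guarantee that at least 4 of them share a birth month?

There are 12 months of the year acting as pigeonholes.
With 12 × 3 = 36 people we could place exactly 3 in each, with no class reaching 4.
One more forces some class to hold 4, so 36 + 1 = 37.

37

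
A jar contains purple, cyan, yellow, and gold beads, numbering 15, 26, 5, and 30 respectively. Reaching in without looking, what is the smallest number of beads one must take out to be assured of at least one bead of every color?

72

The hardest color to obtain is yellow: we could draw every other bead first — 76 − 5 = 71 beads — without a single yellow one.
The next draw must be yellow, so 71 + 1 = 72.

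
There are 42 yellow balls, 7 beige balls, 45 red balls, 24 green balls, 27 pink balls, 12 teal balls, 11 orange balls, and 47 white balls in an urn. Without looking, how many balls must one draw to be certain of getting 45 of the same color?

212

In the worst case we take at most 44 of each color, but all 42 yellow, all 7 beige, all 24 green, all 27 pink, all 12 teal, and all 11 orange (fewer than 44), giving 42 + 7 + 44 + 24 + 27 + 12 + 11 + 44 = 211.
One more ball then forces some color to 45, so 211 + 1 = 212.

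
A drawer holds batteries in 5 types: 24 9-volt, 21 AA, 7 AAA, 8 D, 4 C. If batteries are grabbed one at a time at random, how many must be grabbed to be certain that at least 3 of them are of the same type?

11

The worst case takes 2 batteries of each type without reaching 3 of any: 5 × 2 = 10.
The next battery must bring some type to 3, so 10 + 1 = 11.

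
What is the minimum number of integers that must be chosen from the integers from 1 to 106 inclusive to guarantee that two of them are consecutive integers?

Partition {1, …, 106} into 53 pairs: {1,2}, {3,4}, …, {105,106}.
Choosing 53 integers — say the 53 even numbers 2, 4, …, 106 — takes one from each pair and avoids the property.
Choosing 54 forces two into the same pair by pigeonhole, and those are consecutive. So 54.

54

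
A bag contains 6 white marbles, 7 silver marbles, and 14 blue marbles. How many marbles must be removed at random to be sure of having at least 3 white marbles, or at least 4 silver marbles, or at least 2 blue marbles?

Each of the 3 colors has its own threshold; avoid all of them simultaneously.
The worst case stops just short of every target: 2 white, 3 silver, 1 blue — 2 + 3 + 1 = 6 marbles.
One more marble must push some color to its target, so 6 + 1 = 7.

7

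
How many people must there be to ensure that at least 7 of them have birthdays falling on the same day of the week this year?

43

There are 7 days of the week acting as pigeonholes.
With 7 × 6 = 42 people we could place exactly 6 in each, with no class reaching 7.
One more forces some class to hold 7, so 42 + 1 = 43.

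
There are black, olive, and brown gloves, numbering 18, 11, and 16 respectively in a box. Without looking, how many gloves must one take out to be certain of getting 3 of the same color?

The worst case takes 2 gloves of each color without reaching 3 of any: 3 × 2 = 6.
The next glove must bring some color to 3, so 6 + 1 = 7.

7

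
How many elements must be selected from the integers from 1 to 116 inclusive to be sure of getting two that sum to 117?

Partition {1, …, 116} into 58 pairs: {1,116}, {2,115}, …, {58,59}.
Choosing 58 integers — say the integers 1 through 58 — takes one from each pair and avoids the property.
Choosing 59 forces two into the same pair by pigeonhole, and those sum to 117. So 59.

59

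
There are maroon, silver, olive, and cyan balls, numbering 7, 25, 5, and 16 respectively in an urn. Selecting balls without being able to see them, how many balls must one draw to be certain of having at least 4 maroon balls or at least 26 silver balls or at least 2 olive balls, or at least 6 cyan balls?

35

The worst case stops just short of every target: 3 maroon, 25 silver, 1 olive, 5 cyan — 3 + 25 + 1 + 5 = 34 balls.
One more ball must push some color to its target, so 34 + 1 = 35.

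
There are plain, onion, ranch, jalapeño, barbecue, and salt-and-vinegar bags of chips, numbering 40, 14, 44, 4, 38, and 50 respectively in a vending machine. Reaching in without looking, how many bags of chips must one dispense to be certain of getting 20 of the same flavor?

95

In the worst case we take at most 19 of each flavor, but all 14 onion and all 4 jalapeño (fewer than 19), giving 19 + 14 + 19 + 4 + 19 + 19 = 94.
One more bag of chips then forces some flavor to 20, so 94 + 1 = 95.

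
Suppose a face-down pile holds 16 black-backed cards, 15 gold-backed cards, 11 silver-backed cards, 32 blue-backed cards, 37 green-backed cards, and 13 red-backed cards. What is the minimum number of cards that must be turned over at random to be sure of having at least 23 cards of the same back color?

In the worst case we take at most 22 of each back color, but all 16 black-backed, all 15 gold-backed, all 11 silver-backed, and all 13 red-backed (fewer than 22), giving 16 + 15 + 11 + 22 + 22 + 13 = 99.
One more card then forces some back color to 23, so 99 + 1 = 100.

100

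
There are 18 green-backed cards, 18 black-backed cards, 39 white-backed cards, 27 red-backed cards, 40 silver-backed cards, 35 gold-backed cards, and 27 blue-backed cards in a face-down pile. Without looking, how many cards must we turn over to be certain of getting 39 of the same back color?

Treat the 7 back colors as pigeonholes.
In the worst case we take at most 38 of each back color, but all 18 green-backed, all 18 black-backed, all 27 red-backed, all 35 gold-backed, and all 27 blue-backed (fewer than 38), giving 18 + 18 + 38 + 27 + 38 + 35 + 27 = 201.
One more card then forces some back color to 39, so 201 + 1 = 202.

202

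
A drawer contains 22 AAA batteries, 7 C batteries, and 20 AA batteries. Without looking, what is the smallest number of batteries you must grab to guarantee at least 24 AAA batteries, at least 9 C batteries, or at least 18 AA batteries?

Each of the 3 types has its own threshold; avoid all of them simultaneously.
The worst case stops just short of every target: all 22 AAA, all 7 C, 17 AA — 22 + 7 + 17 = 46 batteries.
One more battery must push some type to its target, so 46 + 1 = 47.

47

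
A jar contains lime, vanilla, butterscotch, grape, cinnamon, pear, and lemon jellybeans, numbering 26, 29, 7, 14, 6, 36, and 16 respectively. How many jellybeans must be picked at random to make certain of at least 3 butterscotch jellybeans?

To avoid butterscotch jellybeans as long as possible, exhaust the other 6 flavors first.
The worst case draws every non-butterscotch jellybean first: 26 + 29 + 14 + 6 + 36 + 16 = 127.
The next 3 draws are then forced to be butterscotch, giving 127 + 3 = 130.

130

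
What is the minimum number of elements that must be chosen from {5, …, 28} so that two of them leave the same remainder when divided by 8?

9

Group the integers by remainder mod 8; there are 8 residue classes, each nonempty in this range.
Choosing one from each class (8 integers) avoids any shared remainder.
One more choice must repeat a class, so two differ by a multiple of 8. Hence 8 + 1 = 9.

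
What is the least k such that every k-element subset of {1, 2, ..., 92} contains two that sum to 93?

Partition {1, …, 92} into 46 pairs: {1,92}, {2,91}, …, {46,47}.
Choosing 46 integers — say the integers 1 through 46 — takes one from each pair and avoids the property.
Choosing 47 forces two into the same pair by pigeonhole, and those sum to 93. So 47.

47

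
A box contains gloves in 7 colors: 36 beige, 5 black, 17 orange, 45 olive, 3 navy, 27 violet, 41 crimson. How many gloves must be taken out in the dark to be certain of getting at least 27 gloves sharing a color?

Treat the 7 colors as pigeonholes.
In the worst case we take at most 26 of each color, but all 5 black, all 17 orange, and all 3 navy (fewer than 26), giving 26 + 5 + 17 + 26 + 3 + 26 + 26 = 129.
One more glove then forces some color to 27, so 129 + 1 = 130.

130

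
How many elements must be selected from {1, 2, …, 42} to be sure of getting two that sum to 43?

22

Partition {1, …, 42} into 21 pairs: {1,42}, {2,41}, …, {21,22}.
Choosing 21 integers — say the integers 1 through 21 — takes one from each pair and avoids the property.
Choosing 22 forces two into the same pair by pigeonhole, and those sum to 43. So 22.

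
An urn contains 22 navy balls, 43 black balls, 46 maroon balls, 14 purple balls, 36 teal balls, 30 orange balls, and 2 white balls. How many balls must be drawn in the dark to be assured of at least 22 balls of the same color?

In the worst case we take at most 21 of each color, but all 14 purple and all 2 white (fewer than 21), giving 21 + 21 + 21 + 14 + 21 + 21 + 2 = 121.
One more ball then forces some color to 22, so 121 + 1 = 122.

122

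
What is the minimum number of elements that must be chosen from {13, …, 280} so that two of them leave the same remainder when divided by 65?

Group the integers by remainder mod 65; there are 65 residue classes, each nonempty in this range.
Choosing one from each class (65 integers) avoids any shared remainder.
One more choice must repeat a class, so two differ by a multiple of 65. Hence 65 + 1 = 66.

66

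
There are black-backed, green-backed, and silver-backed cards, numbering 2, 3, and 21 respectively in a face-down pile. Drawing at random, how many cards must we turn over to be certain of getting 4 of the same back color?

In the worst case we take at most 3 of each back color, but all 2 black-backed (fewer than 3), giving 2 + 3 + 3 = 8.
One more card then forces some back color to 4, so 8 + 1 = 9.

9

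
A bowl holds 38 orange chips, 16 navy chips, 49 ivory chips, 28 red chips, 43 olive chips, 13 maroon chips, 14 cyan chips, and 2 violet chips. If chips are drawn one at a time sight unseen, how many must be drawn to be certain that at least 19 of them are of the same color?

In the worst case we take at most 18 of each color, but all 16 navy, all 13 maroon, all 14 cyan, and all 2 violet (fewer than 18), giving 18 + 16 + 18 + 18 + 18 + 13 + 14 + 2 = 117.
One more chip then forces some color to 19, so 117 + 1 = 118.

118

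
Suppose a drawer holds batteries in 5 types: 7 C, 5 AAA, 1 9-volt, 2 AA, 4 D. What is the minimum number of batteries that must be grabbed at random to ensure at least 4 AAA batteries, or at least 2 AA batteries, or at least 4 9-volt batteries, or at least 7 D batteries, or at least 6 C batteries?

15

Each of the 5 types has its own threshold; avoid all of them simultaneously.
The worst case stops just short of every target: 5 C, 3 AAA, all 1 9-volt, 1 AA, all 4 D — 5 + 3 + 1 + 1 + 4 = 14 batteries.
One more battery must push some type to its target, so 14 + 1 = 15.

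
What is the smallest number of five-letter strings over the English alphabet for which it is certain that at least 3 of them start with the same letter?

53

There are 26 possible first letters acting as pigeonholes.
With 26 × 2 = 52 five-letter strings over the English alphabet we could place exactly 2 in each, with no class reaching 3.
One more forces some class to hold 3, so 52 + 1 = 53.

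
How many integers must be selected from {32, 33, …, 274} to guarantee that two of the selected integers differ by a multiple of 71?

72

Group the integers by remainder mod 71; there are 71 residue classes, each nonempty in this range.
Choosing one from each class (71 integers) avoids any shared remainder.
One more choice must repeat a class, so two differ by a multiple of 71. Hence 71 + 1 = 72.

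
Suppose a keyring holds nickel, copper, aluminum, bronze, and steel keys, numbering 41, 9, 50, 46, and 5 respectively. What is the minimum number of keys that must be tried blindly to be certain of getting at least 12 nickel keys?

The worst case draws every non-nickel key first: 9 + 50 + 46 + 5 = 110.
The next 12 draws are then forced to be nickel, giving 110 + 12 = 122.

122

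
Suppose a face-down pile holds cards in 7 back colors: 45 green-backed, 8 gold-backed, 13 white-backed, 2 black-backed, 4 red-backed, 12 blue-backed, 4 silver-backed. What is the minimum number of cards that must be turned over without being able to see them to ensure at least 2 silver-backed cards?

86

The worst case draws every non-silver-backed card first: 45 + 8 + 13 + 2 + 4 + 12 = 84.
The next 2 draws are then forced to be silver-backed, giving 84 + 2 = 86.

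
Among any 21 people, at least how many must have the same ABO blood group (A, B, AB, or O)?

6

If each of the 4 ABO blood groups held at most 5, the total would be at most 4 × 5 = 20 < 21, a contradiction.
So at least one holds ⌈21/4⌉ = 6.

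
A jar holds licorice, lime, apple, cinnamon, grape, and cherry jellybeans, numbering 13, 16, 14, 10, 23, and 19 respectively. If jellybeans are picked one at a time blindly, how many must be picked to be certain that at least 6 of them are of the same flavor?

31

The worst case takes 5 jellybeans of each flavor without reaching 6 of any: 6 × 5 = 30.
The next jellybean must bring some flavor to 6, so 30 + 1 = 31.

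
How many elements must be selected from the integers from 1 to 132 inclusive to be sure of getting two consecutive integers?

67

Partition {1, …, 132} into 66 pairs: {1,2}, {3,4}, …, {131,132}.
Choosing 66 integers — say the 66 even numbers 2, 4, …, 132 — takes one from each pair and avoids the property.
Choosing 67 forces two into the same pair by pigeonhole, and those are consecutive. So 67.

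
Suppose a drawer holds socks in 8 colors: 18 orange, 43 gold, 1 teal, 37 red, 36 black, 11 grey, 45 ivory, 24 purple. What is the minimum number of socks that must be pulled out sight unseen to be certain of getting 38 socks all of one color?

Treat the 8 colors as pigeonholes.
In the worst case we take at most 37 of each color, but all 18 orange, all 1 teal, all 36 black, all 11 grey, and all 24 purple (fewer than 37), giving 18 + 37 + 1 + 37 + 36 + 11 + 37 + 24 = 201.
One more sock then forces some color to 38, so 201 + 1 = 202.

202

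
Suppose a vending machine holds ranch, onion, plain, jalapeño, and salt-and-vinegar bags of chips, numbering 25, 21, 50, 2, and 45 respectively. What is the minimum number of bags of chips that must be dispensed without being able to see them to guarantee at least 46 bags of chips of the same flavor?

139

In the worst case we take at most 45 of each flavor, but all 25 ranch, all 21 onion, and all 2 jalapeño (fewer than 45), giving 25 + 21 + 45 + 2 + 45 = 138.
One more bag of chips then forces some flavor to 46, so 138 + 1 = 139.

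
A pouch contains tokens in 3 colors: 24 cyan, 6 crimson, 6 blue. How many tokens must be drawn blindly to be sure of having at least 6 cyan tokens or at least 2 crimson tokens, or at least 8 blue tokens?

The worst case stops just short of every target: 5 cyan, 1 crimson, all 6 blue — 5 + 1 + 6 = 12 tokens.
One more token must push some color to its target, so 12 + 1 = 13.

13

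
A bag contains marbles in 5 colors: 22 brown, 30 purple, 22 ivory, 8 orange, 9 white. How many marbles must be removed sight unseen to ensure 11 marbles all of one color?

48

Treat the 5 colors as pigeonholes.
In the worst case we take at most 10 of each color, but all 8 orange and all 9 white (fewer than 10), giving 10 + 10 + 10 + 8 + 9 = 47.
One more marble then forces some color to 11, so 47 + 1 = 48.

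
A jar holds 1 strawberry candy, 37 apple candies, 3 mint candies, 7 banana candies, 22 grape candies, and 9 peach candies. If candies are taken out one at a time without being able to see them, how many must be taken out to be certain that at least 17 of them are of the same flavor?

In the worst case we take at most 16 of each flavor, but all 1 strawberry, all 3 mint, all 7 banana, and all 9 peach (fewer than 16), giving 1 + 16 + 3 + 7 + 16 + 9 = 52.
One more candy then forces some flavor to 17, so 52 + 1 = 53.

53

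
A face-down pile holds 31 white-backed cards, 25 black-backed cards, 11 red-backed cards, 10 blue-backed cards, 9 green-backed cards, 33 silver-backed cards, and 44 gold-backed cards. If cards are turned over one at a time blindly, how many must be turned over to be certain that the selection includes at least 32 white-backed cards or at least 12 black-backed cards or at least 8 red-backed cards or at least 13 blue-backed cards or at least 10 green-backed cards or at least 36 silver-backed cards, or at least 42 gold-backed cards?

The worst case stops just short of every target: 31 white-backed, 11 black-backed, 7 red-backed, all 10 blue-backed, 9 green-backed, all 33 silver-backed, 41 gold-backed — 31 + 11 + 7 + 10 + 9 + 33 + 41 = 142 cards.
One more card must push some back color to its target, so 142 + 1 = 143.

143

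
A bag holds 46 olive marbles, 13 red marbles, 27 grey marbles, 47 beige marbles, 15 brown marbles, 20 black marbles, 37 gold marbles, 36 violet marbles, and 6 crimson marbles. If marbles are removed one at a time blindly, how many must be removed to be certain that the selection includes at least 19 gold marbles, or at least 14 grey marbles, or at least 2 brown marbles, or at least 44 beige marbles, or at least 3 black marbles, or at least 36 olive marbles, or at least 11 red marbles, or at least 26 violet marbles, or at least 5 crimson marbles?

Each of the 9 colors has its own threshold; avoid all of them simultaneously.
The worst case stops just short of every target: 35 olive, 10 red, 13 grey, 43 beige, 1 brown, 2 black, 18 gold, 25 violet, 4 crimson — 35 + 10 + 13 + 43 + 1 + 2 + 18 + 25 + 4 = 151 marbles.
One more marble must push some color to its target, so 151 + 1 = 152.

152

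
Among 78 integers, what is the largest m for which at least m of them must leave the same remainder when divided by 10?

The 78 integers fall into 10 residue classes modulo 10.
If each of the 10 residue classes modulo 10 held at most 7, the total would be at most 10 × 7 = 70 < 78, a contradiction.
So at least one holds ⌈78/10⌉ = 8.

8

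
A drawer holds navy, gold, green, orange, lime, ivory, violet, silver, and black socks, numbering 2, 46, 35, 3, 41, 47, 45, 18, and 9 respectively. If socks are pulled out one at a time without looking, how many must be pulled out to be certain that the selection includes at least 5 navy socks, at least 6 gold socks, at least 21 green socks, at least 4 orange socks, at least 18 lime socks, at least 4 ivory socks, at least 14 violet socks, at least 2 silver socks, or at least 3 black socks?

67

The worst case stops just short of every target: all 2 navy, 5 gold, 20 green, 3 orange, 17 lime, 3 ivory, 13 violet, 1 silver, 2 black — 2 + 5 + 20 + 3 + 17 + 3 + 13 + 1 + 2 = 66 socks.
One more sock must push some color to its target, so 66 + 1 = 67.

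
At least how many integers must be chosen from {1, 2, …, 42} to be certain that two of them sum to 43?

Partition {1, …, 42} into 21 pairs: {1,42}, {2,41}, …, {21,22}.
Choosing 21 integers — say the integers 1 through 21 — takes one from each pair and avoids the property.
Choosing 22 forces two into the same pair by pigeonhole, and those sum to 43. So 22.

22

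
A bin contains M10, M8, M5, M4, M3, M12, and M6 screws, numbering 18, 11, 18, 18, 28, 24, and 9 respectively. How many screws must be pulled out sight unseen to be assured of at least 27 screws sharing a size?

In the worst case we take at most 26 of each size, but all 18 M10, all 11 M8, all 18 M5, all 18 M4, all 24 M12, and all 9 M6 (fewer than 26), giving 18 + 11 + 18 + 18 + 26 + 24 + 9 = 124.
One more screw then forces some size to 27, so 124 + 1 = 125.

125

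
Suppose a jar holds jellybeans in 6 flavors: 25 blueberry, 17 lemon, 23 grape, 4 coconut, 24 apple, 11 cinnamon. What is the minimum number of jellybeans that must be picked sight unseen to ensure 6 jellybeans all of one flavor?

30

In the worst case we take at most 5 of each flavor, but all 4 coconut (fewer than 5), giving 5 + 5 + 5 + 4 + 5 + 5 = 29.
One more jellybean then forces some flavor to 6, so 29 + 1 = 30.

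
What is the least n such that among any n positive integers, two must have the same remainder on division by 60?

Two integers differ by a multiple of 60 exactly when they share a remainder mod 60.
There are 60 residue classes mod 60, so 60 integers can all lie in distinct classes.
One more integer must repeat a residue, giving a difference divisible by 60. So n = 60 + 1 = 61.

61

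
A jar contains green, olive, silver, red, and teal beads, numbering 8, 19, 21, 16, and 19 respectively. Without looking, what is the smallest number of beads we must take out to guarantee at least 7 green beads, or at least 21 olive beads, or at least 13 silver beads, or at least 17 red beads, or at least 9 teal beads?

Each of the 5 colors has its own threshold; avoid all of them simultaneously.
The worst case stops just short of every target: 6 green, all 19 olive, 12 silver, 16 red, 8 teal — 6 + 19 + 12 + 16 + 8 = 61 beads.
One more bead must push some color to its target, so 61 + 1 = 62.

62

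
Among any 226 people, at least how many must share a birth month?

If each of the 12 months of the year held at most 18, the total would be at most 12 × 18 = 216 < 226, a contradiction.
So at least one holds ⌈226/12⌉ = 19.

19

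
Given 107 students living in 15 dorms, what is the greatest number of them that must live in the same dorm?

The 107 students fall into 15 dorms.
If each of the 15 dorms held at most 7, the total would be at most 15 × 7 = 105 < 107, a contradiction.
So at least one holds ⌈107/15⌉ = 8.

8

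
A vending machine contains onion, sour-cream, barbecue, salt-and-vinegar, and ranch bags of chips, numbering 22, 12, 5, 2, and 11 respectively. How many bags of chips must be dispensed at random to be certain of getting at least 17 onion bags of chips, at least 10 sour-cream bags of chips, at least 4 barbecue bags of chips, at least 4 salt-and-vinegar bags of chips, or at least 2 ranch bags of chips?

32

The worst case stops just short of every target: 16 onion, 9 sour-cream, 3 barbecue, all 2 salt-and-vinegar, 1 ranch — 16 + 9 + 3 + 2 + 1 = 31 bags of chips.
One more bag of chips must push some flavor to its target, so 31 + 1 = 32.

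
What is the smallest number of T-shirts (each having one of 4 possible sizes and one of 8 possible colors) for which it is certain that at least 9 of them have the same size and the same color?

257

There are 4 × 8 = 32 (size, color) combinations acting as pigeonholes.
With 32 × 8 = 256 T-shirts we could place exactly 8 in each, with no (size, color) pair reaching 9.
One more forces some (size, color) pair to hold 9, so 256 + 1 = 257.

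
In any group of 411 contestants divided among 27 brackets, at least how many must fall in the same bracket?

If each of the 27 brackets held at most 15, the total would be at most 27 × 15 = 405 < 411, a contradiction.
So at least one holds ⌈411/27⌉ = 16.

16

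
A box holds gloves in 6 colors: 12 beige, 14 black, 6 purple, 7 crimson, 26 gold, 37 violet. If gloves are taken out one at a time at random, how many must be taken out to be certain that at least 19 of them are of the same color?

76

In the worst case we take at most 18 of each color, but all 12 beige, all 14 black, all 6 purple, and all 7 crimson (fewer than 18), giving 12 + 14 + 6 + 7 + 18 + 18 = 75.
One more glove then forces some color to 19, so 75 + 1 = 76.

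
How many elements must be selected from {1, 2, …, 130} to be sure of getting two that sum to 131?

Partition {1, …, 130} into 65 pairs: {1,130}, {2,129}, …, {65,66}.
Choosing 65 integers — say the integers 1 through 65 — takes one from each pair and avoids the property.
Choosing 66 forces two into the same pair by pigeonhole, and those sum to 131. So 66.

66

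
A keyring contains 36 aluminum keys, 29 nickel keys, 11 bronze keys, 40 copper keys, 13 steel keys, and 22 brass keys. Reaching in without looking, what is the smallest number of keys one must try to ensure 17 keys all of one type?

In the worst case we take at most 16 of each type, but all 11 bronze and all 13 steel (fewer than 16), giving 16 + 16 + 11 + 16 + 13 + 16 = 88.
One more key then forces some type to 17, so 88 + 1 = 89.

89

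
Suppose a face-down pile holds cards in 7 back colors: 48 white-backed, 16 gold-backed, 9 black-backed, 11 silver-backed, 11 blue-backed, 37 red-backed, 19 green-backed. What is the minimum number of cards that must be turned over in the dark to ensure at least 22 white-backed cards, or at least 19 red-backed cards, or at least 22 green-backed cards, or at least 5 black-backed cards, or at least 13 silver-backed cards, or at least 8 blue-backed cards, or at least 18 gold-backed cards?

97

The worst case stops just short of every target: 21 white-backed, all 16 gold-backed, 4 black-backed, all 11 silver-backed, 7 blue-backed, 18 red-backed, all 19 green-backed — 21 + 16 + 4 + 11 + 7 + 18 + 19 = 96 cards.
One more card must push some back color to its target, so 96 + 1 = 97.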